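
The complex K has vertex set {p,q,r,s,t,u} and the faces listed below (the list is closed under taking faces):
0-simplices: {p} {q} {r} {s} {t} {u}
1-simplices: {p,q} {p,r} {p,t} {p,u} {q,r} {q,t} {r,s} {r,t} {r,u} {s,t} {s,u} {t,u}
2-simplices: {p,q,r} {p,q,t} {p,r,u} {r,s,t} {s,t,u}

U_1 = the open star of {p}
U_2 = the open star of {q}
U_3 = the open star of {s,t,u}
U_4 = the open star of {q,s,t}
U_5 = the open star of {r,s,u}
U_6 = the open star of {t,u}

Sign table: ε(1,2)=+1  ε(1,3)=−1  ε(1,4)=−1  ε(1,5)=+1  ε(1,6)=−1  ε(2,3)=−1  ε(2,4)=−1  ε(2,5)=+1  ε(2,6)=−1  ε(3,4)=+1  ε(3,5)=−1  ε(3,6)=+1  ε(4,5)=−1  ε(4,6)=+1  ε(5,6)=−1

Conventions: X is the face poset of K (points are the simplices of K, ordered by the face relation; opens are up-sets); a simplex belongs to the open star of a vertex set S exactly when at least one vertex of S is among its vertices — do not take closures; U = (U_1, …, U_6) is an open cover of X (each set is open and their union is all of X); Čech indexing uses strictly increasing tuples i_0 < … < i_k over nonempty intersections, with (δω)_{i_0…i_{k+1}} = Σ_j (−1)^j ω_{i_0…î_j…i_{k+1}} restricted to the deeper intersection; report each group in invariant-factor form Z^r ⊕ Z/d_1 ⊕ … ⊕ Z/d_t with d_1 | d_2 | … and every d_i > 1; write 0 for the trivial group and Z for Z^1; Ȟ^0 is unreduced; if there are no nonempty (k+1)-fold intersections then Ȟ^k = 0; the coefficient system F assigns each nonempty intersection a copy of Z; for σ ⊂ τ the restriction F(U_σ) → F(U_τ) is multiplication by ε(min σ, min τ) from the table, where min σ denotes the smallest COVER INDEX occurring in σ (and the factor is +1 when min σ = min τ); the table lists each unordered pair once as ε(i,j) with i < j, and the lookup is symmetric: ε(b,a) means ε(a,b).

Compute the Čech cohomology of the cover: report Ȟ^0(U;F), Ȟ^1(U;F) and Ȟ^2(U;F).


cover nerve:
  U1={{p},{p,q},{p,r},{p,t},{p,u},{p,q,r},{p,q,t},{p,r,u}} U2={{q},{p,q},{q,r},{q,t},{p,q,r},{p,q,t}} U3={{s},{t},{u},{p,t},{p,u},{q,t},{r,s},{r,t},{r,u},{s,t},{s,u},{t,u},{p,q,t},{p,r,u},{r,s,t},{s,t,u}} U4={{q},{s},{t},{p,q},{p,t},{q,r},{q,t},{r,s},{r,t},{s,t},{s,u},{t,u},{p,q,r},{p,q,t},{r,s,t},{s,t,u}} U5={{r},{s},{u},{p,r},{p,u},{q,r},{r,s},{r,t},{r,u},{s,t},{s,u},{t,u},{p,q,r},{p,r,u},{r,s,t},{s,t,u}} U6={{t},{u},{p,t},{p,u},{q,t},{r,t},{r,u},{s,t},{s,u},{t,u},{p,q,t},{p,r,u},{r,s,t},{s,t,u}}
  U12={{p,q},{p,q,r},{p,q,t}} U13={{p,t},{p,u},{p,q,t},{p,r,u}} U14={{p,q},{p,t},{p,q,r},{p,q,t}} U15={{p,r},{p,u},{p,q,r},{p,r,u}} U16={{p,t},{p,u},{p,q,t},{p,r,u}} U23={{q,t},{p,q,t}} U24={{q},{p,q},{q,r},{q,t},{p,q,r},{p,q,t}} U25={{q,r},{p,q,r}} U26={{q,t},{p,q,t}} U34={{s},{t},{p,t},{q,t},{r,s},{r,t},{s,t},{s,u},{t,u},{p,q,t},{r,s,t},{s,t,u}} U35={{s},{u},{p,u},{r,s},{r,t},{r,u},{s,t},{s,u},{t,u},{p,r,u},{r,s,t},{s,t,u}} U36={{t},{u},{p,t},{p,u},{q,t},{r,t},{r,u},{s,t},{s,u},{t,u},{p,q,t},{p,r,u},{r,s,t},{s,t,u}} U45={{s},{q,r},{r,s},{r,t},{s,t},{s,u},{t,u},{p,q,r},{r,s,t},{s,t,u}} U46={{t},{p,t},{q,t},{r,t},{s,t},{s,u},{t,u},{p,q,t},{r,s,t},{s,t,u}} U56={{u},{p,u},{r,t},{r,u},{s,t},{s,u},{t,u},{p,r,u},{r,s,t},{s,t,u}}
  U123={{p,q,t}} U124={{p,q},{p,q,r},{p,q,t}} U125={{p,q,r}} U126={{p,q,t}} U134={{p,t},{p,q,t}} U135={{p,u},{p,r,u}} U136={{p,t},{p,u},{p,q,t},{p,r,u}} U145={{p,q,r}} U146={{p,t},{p,q,t}} U156={{p,u},{p,r,u}} U234={{q,t},{p,q,t}} U236={{q,t},{p,q,t}} U245={{q,r},{p,q,r}} U246={{q,t},{p,q,t}} U345={{s},{r,s},{r,t},{s,t},{s,u},{t,u},{r,s,t},{s,t,u}} U346={{t},{p,t},{q,t},{r,t},{s,t},{s,u},{t,u},{p,q,t},{r,s,t},{s,t,u}} U356={{u},{p,u},{r,t},{r,u},{s,t},{s,u},{t,u},{p,r,u},{r,s,t},{s,t,u}} U456={{r,t},{s,t},{s,u},{t,u},{r,s,t},{s,t,u}}
  U1234={{p,q,t}} U1236={{p,q,t}} U1245={{p,q,r}} U1246={{p,q,t}} U1346={{p,t},{p,q,t}} U1356={{p,u},{p,r,u}} U2346={{q,t},{p,q,t}} U3456={{r,t},{s,t},{s,u},{t,u},{r,s,t},{s,t,u}}
  U12346={{p,q,t}}
C dims 6,15,18,8; δ0: rk 5, SNF 1^5; δ1: rk 10, SNF 1^10; δ2: rk 7, SNF 1^7
Ȟ^0: (6−5)−0=1 ⇒ Z
Ȟ^1: (15−10)−5=0 ⇒ 0
Ȟ^2: (18−7)−10=1 ⇒ Z

Ȟ^0 ≅ Z,  Ȟ^1 ≅ 0,  Ȟ^2 ≅ Z


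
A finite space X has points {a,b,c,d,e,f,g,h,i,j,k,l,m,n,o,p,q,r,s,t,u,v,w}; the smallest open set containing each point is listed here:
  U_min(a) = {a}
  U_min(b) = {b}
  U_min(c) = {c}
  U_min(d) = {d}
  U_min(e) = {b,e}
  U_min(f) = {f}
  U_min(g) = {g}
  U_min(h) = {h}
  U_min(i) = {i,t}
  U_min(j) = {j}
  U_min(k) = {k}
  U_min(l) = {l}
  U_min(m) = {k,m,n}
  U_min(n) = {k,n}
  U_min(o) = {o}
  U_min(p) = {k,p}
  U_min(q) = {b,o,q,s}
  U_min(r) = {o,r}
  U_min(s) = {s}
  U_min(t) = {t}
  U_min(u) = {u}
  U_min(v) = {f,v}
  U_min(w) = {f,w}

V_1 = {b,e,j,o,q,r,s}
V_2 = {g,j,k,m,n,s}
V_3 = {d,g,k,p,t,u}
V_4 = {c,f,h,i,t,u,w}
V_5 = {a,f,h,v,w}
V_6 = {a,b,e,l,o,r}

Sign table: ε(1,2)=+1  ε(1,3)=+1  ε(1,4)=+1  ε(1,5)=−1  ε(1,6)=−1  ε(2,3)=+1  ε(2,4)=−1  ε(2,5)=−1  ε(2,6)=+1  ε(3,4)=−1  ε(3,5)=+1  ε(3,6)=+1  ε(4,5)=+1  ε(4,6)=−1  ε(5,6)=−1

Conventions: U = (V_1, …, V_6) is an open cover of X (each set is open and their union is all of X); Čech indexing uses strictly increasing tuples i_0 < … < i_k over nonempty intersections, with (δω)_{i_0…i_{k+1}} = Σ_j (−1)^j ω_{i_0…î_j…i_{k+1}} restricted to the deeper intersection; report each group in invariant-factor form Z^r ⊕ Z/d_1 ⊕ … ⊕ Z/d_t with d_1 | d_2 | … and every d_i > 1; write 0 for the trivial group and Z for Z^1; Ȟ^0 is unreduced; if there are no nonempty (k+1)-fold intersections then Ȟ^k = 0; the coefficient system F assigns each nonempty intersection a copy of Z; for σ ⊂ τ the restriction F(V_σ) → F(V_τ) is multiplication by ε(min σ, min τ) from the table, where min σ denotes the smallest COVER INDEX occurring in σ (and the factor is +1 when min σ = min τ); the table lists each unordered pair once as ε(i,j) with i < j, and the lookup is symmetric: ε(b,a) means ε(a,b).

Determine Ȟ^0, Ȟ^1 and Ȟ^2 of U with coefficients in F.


nerve simplices:
  V12={j,s} V16={b,e,o,r} V23={g,k} V34={t,u} V45={f,h,w} V56={a}
C dims 6,6; δ0: rk 6, SNF 1^5·2
degree 0: 6−6−0 = 0 → Ȟ^0 ≅ 0
degree 1: 6−0−6 = 0 plus torsion [2] → Ȟ^1 ≅ Z/2
degree 2: 0−0−0 = 0 → Ȟ^2 ≅ 0

Ȟ^0(U;F) ≅ 0, Ȟ^1(U;F) ≅ Z/2 and Ȟ^2(U;F) ≅ 0


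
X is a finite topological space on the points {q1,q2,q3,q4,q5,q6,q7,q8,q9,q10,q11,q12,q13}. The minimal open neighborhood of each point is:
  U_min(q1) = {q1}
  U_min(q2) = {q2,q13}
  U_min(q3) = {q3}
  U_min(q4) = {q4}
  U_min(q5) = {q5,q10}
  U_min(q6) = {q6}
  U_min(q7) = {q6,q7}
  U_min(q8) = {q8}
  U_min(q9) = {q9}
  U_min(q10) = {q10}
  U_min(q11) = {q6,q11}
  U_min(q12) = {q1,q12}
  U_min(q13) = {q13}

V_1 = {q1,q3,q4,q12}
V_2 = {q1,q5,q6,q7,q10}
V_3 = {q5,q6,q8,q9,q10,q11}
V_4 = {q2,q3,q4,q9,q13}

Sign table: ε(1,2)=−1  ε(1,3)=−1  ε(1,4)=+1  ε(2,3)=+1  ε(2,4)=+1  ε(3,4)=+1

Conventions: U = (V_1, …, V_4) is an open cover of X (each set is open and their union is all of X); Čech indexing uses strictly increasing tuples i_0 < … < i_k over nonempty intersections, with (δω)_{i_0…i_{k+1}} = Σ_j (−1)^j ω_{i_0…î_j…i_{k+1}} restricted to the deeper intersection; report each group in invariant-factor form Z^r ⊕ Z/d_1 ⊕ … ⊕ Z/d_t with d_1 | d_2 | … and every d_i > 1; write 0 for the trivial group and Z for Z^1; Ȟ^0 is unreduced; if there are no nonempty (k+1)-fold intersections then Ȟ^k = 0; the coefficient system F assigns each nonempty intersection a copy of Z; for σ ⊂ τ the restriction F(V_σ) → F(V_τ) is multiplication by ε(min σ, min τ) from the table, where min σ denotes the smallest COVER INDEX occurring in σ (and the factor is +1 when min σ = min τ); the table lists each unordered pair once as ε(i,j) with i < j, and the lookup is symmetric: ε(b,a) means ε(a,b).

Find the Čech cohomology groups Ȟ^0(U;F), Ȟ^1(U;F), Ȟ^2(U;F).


nerve of the cover:
  V12={q1} V14={q3,q4} V23={q5,q6,q10} V34={q9}
C dims 4,4; δ0: rk 4, SNF 1^3·2
Ȟ^0 = (4 − 4) − 0 = 0, so Ȟ^0 ≅ 0
Ȟ^1 = (4 − 0) − 4 = 0 plus torsion [2], so Ȟ^1 ≅ Z/2
Ȟ^2 = (0 − 0) − 0 = 0, so Ȟ^2 ≅ 0

Ȟ^0(U;F) ≅ 0,  Ȟ^1(U;F) ≅ Z/2,  Ȟ^2(U;F) ≅ 0


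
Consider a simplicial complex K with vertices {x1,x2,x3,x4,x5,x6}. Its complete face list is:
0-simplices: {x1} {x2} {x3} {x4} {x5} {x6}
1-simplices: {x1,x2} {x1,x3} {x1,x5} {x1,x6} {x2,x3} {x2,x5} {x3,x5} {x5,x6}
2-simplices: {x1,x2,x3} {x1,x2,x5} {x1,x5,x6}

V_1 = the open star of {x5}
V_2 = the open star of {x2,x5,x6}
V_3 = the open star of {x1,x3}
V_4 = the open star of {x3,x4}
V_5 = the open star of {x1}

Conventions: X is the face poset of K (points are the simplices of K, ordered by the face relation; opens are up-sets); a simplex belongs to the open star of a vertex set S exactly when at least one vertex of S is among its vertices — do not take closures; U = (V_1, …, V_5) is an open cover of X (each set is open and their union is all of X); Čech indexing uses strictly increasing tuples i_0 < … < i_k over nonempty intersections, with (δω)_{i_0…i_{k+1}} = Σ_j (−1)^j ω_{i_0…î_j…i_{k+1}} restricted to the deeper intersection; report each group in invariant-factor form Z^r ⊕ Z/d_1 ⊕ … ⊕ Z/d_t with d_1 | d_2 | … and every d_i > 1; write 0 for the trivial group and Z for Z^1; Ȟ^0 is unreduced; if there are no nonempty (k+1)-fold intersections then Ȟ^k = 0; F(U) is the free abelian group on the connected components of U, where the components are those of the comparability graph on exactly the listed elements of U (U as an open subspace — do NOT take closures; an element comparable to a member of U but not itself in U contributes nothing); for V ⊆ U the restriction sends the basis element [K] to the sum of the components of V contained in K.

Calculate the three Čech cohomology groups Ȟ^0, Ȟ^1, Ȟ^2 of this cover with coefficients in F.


nonempty overlaps:
  V1={{x5},{x1,x5},{x2,x5},{x3,x5},{x5,x6},{x1,x2,x5},{x1,x5,x6}} V2={{x2},{x5},{x6},{x1,x2},{x1,x5},{x1,x6},{x2,x3},{x2,x5},{x3,x5},{x5,x6},{x1,x2,x3},{x1,x2,x5},{x1,x5,x6}} V3={{x1},{x3},{x1,x2},{x1,x3},{x1,x5},{x1,x6},{x2,x3},{x3,x5},{x1,x2,x3},{x1,x2,x5},{x1,x5,x6}} V4={{x3},{x4},{x1,x3},{x2,x3},{x3,x5},{x1,x2,x3}} V5={{x1},{x1,x2},{x1,x3},{x1,x5},{x1,x6},{x1,x2,x3},{x1,x2,x5},{x1,x5,x6}}
  V12={{x5},{x1,x5},{x2,x5},{x3,x5},{x5,x6},{x1,x2,x5},{x1,x5,x6}} V13={{x1,x5},{x3,x5},{x1,x2,x5},{x1,x5,x6}} V14={{x3,x5}} V15={{x1,x5},{x1,x2,x5},{x1,x5,x6}} V23={{x1,x2},{x1,x5},{x1,x6},{x2,x3},{x3,x5},{x1,x2,x3},{x1,x2,x5},{x1,x5,x6}} V24={{x2,x3},{x3,x5},{x1,x2,x3}} V25={{x1,x2},{x1,x5},{x1,x6},{x1,x2,x3},{x1,x2,x5},{x1,x5,x6}} V34={{x3},{x1,x3},{x2,x3},{x3,x5},{x1,x2,x3}} V35={{x1},{x1,x2},{x1,x3},{x1,x5},{x1,x6},{x1,x2,x3},{x1,x2,x5},{x1,x5,x6}} V45={{x1,x3},{x1,x2,x3}}
  V123={{x1,x5},{x3,x5},{x1,x2,x5},{x1,x5,x6}} V124={{x3,x5}} V125={{x1,x5},{x1,x2,x5},{x1,x5,x6}} V134={{x3,x5}} V135={{x1,x5},{x1,x2,x5},{x1,x5,x6}} V234={{x2,x3},{x3,x5},{x1,x2,x3}} V235={{x1,x2},{x1,x5},{x1,x6},{x1,x2,x3},{x1,x2,x5},{x1,x5,x6}} V245={{x1,x2,x3}} V345={{x1,x3},{x1,x2,x3}}
  V1234={{x3,x5}} V1235={{x1,x5},{x1,x2,x5},{x1,x5,x6}} V2345={{x1,x2,x3}}
components per intersection:
  V1: {{x5},{x1,x5},{x2,x5},{x3,x5},{x5,x6},{x1,x2,x5},{x1,x5,x6}}
  V2: {{x2},{x5},{x6},{x1,x2},{x1,x5},{x1,x6},{x2,x3},{x2,x5},{x3,x5},{x5,x6},{x1,x2,x3},{x1,x2,x5},{x1,x5,x6}}
  V3: {{x1},{x3},{x1,x2},{x1,x3},{x1,x5},{x1,x6},{x2,x3},{x3,x5},{x1,x2,x3},{x1,x2,x5},{x1,x5,x6}}
  V4: {{x3},{x1,x3},{x2,x3},{x3,x5},{x1,x2,x3}} {{x4}}
  V5: {{x1},{x1,x2},{x1,x3},{x1,x5},{x1,x6},{x1,x2,x3},{x1,x2,x5},{x1,x5,x6}}
  V12: {{x5},{x1,x5},{x2,x5},{x3,x5},{x5,x6},{x1,x2,x5},{x1,x5,x6}}
  V13: {{x1,x5},{x1,x2,x5},{x1,x5,x6}} {{x3,x5}}
  V14: {{x3,x5}}
  V15: {{x1,x5},{x1,x2,x5},{x1,x5,x6}}
  V23: {{x1,x2},{x1,x5},{x1,x6},{x2,x3},{x1,x2,x3},{x1,x2,x5},{x1,x5,x6}} {{x3,x5}}
  V24: {{x2,x3},{x1,x2,x3}} {{x3,x5}}
  V25: {{x1,x2},{x1,x5},{x1,x6},{x1,x2,x3},{x1,x2,x5},{x1,x5,x6}}
  V34: {{x3},{x1,x3},{x2,x3},{x3,x5},{x1,x2,x3}}
  V35: {{x1},{x1,x2},{x1,x3},{x1,x5},{x1,x6},{x1,x2,x3},{x1,x2,x5},{x1,x5,x6}}
  V45: {{x1,x3},{x1,x2,x3}}
  V123: {{x1,x5},{x1,x2,x5},{x1,x5,x6}} {{x3,x5}}
  V124: {{x3,x5}}
  V125: {{x1,x5},{x1,x2,x5},{x1,x5,x6}}
  V134: {{x3,x5}}
  V135: {{x1,x5},{x1,x2,x5},{x1,x5,x6}}
  V234: {{x2,x3},{x1,x2,x3}} {{x3,x5}}
  V235: {{x1,x2},{x1,x5},{x1,x6},{x1,x2,x3},{x1,x2,x5},{x1,x5,x6}}
  V245: {{x1,x2,x3}}
  V345: {{x1,x3},{x1,x2,x3}}
  V1234: {{x3,x5}}
  V1235: {{x1,x5},{x1,x2,x5},{x1,x5,x6}}
  V2345: {{x1,x2,x3}}
C dims 6,13,11,3; δ0: rk 4, SNF 1^4; δ1: rk 8, SNF 1^8; δ2: rk 3, SNF 1^3
degree 0: 6−4−0 = 2 → Ȟ^0 ≅ Z^2
degree 1: 13−8−4 = 1 → Ȟ^1 ≅ Z
degree 2: 11−3−8 = 0 → Ȟ^2 ≅ 0

Ȟ^0 = Z^2, Ȟ^1 = Z, Ȟ^2 = 0


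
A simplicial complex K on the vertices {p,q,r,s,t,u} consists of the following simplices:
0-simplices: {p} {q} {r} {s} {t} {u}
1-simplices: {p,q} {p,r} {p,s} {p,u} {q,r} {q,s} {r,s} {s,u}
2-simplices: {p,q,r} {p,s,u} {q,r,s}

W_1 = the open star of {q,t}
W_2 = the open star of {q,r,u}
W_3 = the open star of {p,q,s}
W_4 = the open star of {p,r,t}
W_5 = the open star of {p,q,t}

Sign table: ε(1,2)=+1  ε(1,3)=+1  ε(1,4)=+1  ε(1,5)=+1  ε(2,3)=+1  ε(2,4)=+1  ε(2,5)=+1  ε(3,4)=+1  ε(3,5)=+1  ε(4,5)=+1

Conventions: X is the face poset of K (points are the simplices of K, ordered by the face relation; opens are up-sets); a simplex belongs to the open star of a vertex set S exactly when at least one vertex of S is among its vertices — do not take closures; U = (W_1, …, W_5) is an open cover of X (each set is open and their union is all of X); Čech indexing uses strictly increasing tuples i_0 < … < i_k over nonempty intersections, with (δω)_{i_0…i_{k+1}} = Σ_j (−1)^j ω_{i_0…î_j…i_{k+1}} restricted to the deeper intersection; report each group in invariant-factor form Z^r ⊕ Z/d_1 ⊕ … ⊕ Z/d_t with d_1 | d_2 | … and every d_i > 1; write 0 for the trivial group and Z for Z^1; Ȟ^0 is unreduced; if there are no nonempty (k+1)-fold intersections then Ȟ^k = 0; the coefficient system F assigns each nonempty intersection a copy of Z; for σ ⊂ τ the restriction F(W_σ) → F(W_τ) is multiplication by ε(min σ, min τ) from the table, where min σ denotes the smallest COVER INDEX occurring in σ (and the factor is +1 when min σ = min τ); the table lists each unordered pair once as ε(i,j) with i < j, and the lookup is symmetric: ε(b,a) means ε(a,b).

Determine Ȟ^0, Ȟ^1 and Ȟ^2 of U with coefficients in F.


nerve simplices:
  W1={{q},{t},{p,q},{q,r},{q,s},{p,q,r},{q,r,s}} W2={{q},{r},{u},{p,q},{p,r},{p,u},{q,r},{q,s},{r,s},{s,u},{p,q,r},{p,s,u},{q,r,s}} W3={{p},{q},{s},{p,q},{p,r},{p,s},{p,u},{q,r},{q,s},{r,s},{s,u},{p,q,r},{p,s,u},{q,r,s}} W4={{p},{r},{t},{p,q},{p,r},{p,s},{p,u},{q,r},{r,s},{p,q,r},{p,s,u},{q,r,s}} W5={{p},{q},{t},{p,q},{p,r},{p,s},{p,u},{q,r},{q,s},{p,q,r},{p,s,u},{q,r,s}}
  W12={{q},{p,q},{q,r},{q,s},{p,q,r},{q,r,s}} W13={{q},{p,q},{q,r},{q,s},{p,q,r},{q,r,s}} W14={{t},{p,q},{q,r},{p,q,r},{q,r,s}} W15={{q},{t},{p,q},{q,r},{q,s},{p,q,r},{q,r,s}} W23={{q},{p,q},{p,r},{p,u},{q,r},{q,s},{r,s},{s,u},{p,q,r},{p,s,u},{q,r,s}} W24={{r},{p,q},{p,r},{p,u},{q,r},{r,s},{p,q,r},{p,s,u},{q,r,s}} W25={{q},{p,q},{p,r},{p,u},{q,r},{q,s},{p,q,r},{p,s,u},{q,r,s}} W34={{p},{p,q},{p,r},{p,s},{p,u},{q,r},{r,s},{p,q,r},{p,s,u},{q,r,s}} W35={{p},{q},{p,q},{p,r},{p,s},{p,u},{q,r},{q,s},{p,q,r},{p,s,u},{q,r,s}} W45={{p},{t},{p,q},{p,r},{p,s},{p,u},{q,r},{p,q,r},{p,s,u},{q,r,s}}
  W123={{q},{p,q},{q,r},{q,s},{p,q,r},{q,r,s}} W124={{p,q},{q,r},{p,q,r},{q,r,s}} W125={{q},{p,q},{q,r},{q,s},{p,q,r},{q,r,s}} W134={{p,q},{q,r},{p,q,r},{q,r,s}} W135={{q},{p,q},{q,r},{q,s},{p,q,r},{q,r,s}} W145={{t},{p,q},{q,r},{p,q,r},{q,r,s}} W234={{p,q},{p,r},{p,u},{q,r},{r,s},{p,q,r},{p,s,u},{q,r,s}} W235={{q},{p,q},{p,r},{p,u},{q,r},{q,s},{p,q,r},{p,s,u},{q,r,s}} W245={{p,q},{p,r},{p,u},{q,r},{p,q,r},{p,s,u},{q,r,s}} W345={{p},{p,q},{p,r},{p,s},{p,u},{q,r},{p,q,r},{p,s,u},{q,r,s}}
  W1234={{p,q},{q,r},{p,q,r},{q,r,s}} W1235={{q},{p,q},{q,r},{q,s},{p,q,r},{q,r,s}} W1245={{p,q},{q,r},{p,q,r},{q,r,s}} W1345={{p,q},{q,r},{p,q,r},{q,r,s}} W2345={{p,q},{p,r},{p,u},{q,r},{p,q,r},{p,s,u},{q,r,s}}
  W12345={{p,q},{q,r},{p,q,r},{q,r,s}}
C dims 5,10,10,5; δ0: rk 4, SNF 1^4; δ1: rk 6, SNF 1^6; δ2: rk 4, SNF 1^4
degree 0: 5−4−0 = 1 → Ȟ^0 ≅ Z
degree 1: 10−6−4 = 0 → Ȟ^1 ≅ 0
degree 2: 10−4−6 = 0 → Ȟ^2 ≅ 0

Ȟ^0 ≅ Z, Ȟ^1 ≅ 0 and Ȟ^2 ≅ 0


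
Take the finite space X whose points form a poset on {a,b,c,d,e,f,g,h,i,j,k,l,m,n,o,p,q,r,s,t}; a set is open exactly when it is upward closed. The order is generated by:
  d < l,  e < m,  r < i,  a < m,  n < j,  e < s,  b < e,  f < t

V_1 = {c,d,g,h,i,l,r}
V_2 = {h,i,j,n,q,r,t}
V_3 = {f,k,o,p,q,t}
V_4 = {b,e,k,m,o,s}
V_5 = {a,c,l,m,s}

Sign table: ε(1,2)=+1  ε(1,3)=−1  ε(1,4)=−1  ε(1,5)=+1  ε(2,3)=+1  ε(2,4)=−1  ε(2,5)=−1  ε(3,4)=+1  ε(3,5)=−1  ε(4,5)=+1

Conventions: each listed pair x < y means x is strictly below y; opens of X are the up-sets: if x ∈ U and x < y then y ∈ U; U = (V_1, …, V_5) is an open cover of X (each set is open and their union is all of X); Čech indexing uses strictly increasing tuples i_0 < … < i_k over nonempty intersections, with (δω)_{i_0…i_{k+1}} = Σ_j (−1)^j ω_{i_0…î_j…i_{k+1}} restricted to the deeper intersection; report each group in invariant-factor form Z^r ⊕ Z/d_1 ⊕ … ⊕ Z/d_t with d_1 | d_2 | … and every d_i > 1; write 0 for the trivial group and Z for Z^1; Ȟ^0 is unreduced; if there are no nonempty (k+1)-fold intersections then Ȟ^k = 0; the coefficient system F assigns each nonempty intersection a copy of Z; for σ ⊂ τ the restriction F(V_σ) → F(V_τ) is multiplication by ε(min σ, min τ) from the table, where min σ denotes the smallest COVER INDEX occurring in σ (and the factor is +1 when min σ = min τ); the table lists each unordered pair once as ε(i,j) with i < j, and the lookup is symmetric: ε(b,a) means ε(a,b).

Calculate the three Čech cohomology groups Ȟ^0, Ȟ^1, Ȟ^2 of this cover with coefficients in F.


nerve of the cover:
  V12={h,i,r} V15={c,l} V23={q,t} V34={k,o} V45={m,s}
C dims 5,5; δ0: rk 4, SNF 1^4
Ȟ^0 = (5 − 4) − 0 = 1, so Ȟ^0 ≅ Z
Ȟ^1 = (5 − 0) − 4 = 1, so Ȟ^1 ≅ Z
Ȟ^2 = (0 − 0) − 0 = 0, so Ȟ^2 ≅ 0

Ȟ^0(U;F) ≅ Z, Ȟ^1(U;F) ≅ Z and Ȟ^2(U;F) ≅ 0


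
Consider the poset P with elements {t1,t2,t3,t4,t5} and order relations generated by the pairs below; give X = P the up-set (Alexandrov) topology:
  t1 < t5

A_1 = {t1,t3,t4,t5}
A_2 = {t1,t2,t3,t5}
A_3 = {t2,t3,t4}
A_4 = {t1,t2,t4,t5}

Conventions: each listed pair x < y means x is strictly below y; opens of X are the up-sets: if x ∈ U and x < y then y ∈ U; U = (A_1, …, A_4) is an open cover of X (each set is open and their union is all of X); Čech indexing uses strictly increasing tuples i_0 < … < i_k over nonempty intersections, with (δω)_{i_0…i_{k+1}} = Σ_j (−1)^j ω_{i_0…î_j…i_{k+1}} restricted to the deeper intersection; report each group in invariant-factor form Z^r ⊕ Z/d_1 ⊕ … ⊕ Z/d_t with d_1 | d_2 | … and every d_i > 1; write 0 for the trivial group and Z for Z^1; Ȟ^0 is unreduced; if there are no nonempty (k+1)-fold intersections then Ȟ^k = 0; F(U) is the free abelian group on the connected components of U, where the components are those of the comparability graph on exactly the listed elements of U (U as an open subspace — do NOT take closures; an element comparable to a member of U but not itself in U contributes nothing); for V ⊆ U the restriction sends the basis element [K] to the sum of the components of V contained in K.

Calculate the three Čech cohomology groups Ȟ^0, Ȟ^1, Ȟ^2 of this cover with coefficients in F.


cover nerve:
  A12={t1,t3,t5} A13={t3,t4} A14={t1,t4,t5} A23={t2,t3} A24={t1,t2,t5} A34={t2,t4}
  A123={t3} A124={t1,t5} A134={t4} A234={t2}
components per intersection:
  A1: {t1,t5} {t3} {t4}
  A2: {t1,t5} {t2} {t3}
  A3: {t2} {t3} {t4}
  A4: {t1,t5} {t2} {t4}
  A12: {t1,t5} {t3}
  A13: {t3} {t4}
  A14: {t1,t5} {t4}
  A23: {t2} {t3}
  A24: {t1,t5} {t2}
  A34: {t2} {t4}
  A123: {t3}
  A124: {t1,t5}
  A134: {t4}
  A234: {t2}
C dims 12,12,4; δ0: rk 8, SNF 1^8; δ1: rk 4, SNF 1^4
Ȟ^0: (12−8)−0=4 ⇒ Z^4
Ȟ^1: (12−4)−8=0 ⇒ 0
Ȟ^2: (4−0)−4=0 ⇒ 0

Ȟ^0 ≅ Z^4; Ȟ^1 ≅ 0; Ȟ^2 ≅ 0


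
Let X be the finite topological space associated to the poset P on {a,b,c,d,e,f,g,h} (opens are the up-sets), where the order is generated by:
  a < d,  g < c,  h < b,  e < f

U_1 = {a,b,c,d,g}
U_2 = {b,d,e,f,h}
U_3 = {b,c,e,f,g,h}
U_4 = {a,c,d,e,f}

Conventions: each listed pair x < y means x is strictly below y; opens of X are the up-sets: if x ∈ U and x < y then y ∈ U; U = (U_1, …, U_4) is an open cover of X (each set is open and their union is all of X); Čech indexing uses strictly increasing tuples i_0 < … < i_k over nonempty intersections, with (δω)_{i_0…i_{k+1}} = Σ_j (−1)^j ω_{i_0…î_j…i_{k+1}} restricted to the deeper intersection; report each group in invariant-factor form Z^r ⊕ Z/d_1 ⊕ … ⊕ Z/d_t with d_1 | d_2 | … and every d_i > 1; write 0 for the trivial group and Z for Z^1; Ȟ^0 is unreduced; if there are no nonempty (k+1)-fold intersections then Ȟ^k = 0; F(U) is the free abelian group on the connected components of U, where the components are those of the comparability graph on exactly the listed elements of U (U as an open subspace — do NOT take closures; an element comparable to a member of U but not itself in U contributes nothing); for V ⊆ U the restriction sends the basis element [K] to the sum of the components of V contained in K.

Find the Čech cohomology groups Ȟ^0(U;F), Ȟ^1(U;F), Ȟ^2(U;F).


nerve simplices:
  U12={b,d} U13={b,c,g} U14={a,c,d} U23={b,e,f,h} U24={d,e,f} U34={c,e,f}
  U123={b} U124={d} U134={c} U234={e,f}
components per intersection:
  U1: {a,d} {b} {c,g}
  U2: {b,h} {d} {e,f}
  U3: {b,h} {c,g} {e,f}
  U4: {a,d} {c} {e,f}
  U12: {b} {d}
  U13: {b} {c,g}
  U14: {a,d} {c}
  U23: {b,h} {e,f}
  U24: {d} {e,f}
  U34: {c} {e,f}
  U123: {b}
  U124: {d}
  U134: {c}
  U234: {e,f}
C dims 12,12,4; δ0: rk 8, SNF 1^8; δ1: rk 4, SNF 1^4
degree 0: 12−8−0 = 4 → Ȟ^0 ≅ Z^4
degree 1: 12−4−8 = 0 → Ȟ^1 ≅ 0
degree 2: 4−0−4 = 0 → Ȟ^2 ≅ 0

Ȟ^0(U;F) ≅ Z^4, Ȟ^1(U;F) ≅ 0 and Ȟ^2(U;F) ≅ 0


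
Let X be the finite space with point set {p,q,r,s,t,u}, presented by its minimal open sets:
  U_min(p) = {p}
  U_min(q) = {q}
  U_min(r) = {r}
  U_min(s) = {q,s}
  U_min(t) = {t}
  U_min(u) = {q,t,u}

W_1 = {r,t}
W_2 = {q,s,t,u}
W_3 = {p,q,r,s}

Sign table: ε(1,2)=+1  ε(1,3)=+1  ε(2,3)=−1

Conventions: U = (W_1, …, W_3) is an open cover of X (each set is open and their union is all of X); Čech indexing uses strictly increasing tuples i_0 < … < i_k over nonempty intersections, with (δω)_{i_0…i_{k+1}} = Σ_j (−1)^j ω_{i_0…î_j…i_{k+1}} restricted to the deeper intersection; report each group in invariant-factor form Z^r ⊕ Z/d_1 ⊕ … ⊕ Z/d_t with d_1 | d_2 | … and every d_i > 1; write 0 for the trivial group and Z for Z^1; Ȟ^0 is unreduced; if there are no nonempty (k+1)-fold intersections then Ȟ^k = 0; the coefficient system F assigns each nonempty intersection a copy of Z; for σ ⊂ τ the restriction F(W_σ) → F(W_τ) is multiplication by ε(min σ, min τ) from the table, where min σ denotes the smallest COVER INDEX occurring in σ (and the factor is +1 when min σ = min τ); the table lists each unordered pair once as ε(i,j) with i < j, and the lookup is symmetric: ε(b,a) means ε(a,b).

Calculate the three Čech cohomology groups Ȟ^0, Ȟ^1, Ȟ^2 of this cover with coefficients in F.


intersection data:
  W12={t} W13={r} W23={q,s}
C dims 3,3; δ0: rk 3, SNF 1^2·2
Ȟ^0 = (3 − 3) − 0 = 0, so Ȟ^0 ≅ 0
Ȟ^1 = (3 − 0) − 3 = 0 plus torsion [2], so Ȟ^1 ≅ Z/2
Ȟ^2 = (0 − 0) − 0 = 0, so Ȟ^2 ≅ 0

Ȟ^0 = 0; Ȟ^1 = Z/2; Ȟ^2 = 0


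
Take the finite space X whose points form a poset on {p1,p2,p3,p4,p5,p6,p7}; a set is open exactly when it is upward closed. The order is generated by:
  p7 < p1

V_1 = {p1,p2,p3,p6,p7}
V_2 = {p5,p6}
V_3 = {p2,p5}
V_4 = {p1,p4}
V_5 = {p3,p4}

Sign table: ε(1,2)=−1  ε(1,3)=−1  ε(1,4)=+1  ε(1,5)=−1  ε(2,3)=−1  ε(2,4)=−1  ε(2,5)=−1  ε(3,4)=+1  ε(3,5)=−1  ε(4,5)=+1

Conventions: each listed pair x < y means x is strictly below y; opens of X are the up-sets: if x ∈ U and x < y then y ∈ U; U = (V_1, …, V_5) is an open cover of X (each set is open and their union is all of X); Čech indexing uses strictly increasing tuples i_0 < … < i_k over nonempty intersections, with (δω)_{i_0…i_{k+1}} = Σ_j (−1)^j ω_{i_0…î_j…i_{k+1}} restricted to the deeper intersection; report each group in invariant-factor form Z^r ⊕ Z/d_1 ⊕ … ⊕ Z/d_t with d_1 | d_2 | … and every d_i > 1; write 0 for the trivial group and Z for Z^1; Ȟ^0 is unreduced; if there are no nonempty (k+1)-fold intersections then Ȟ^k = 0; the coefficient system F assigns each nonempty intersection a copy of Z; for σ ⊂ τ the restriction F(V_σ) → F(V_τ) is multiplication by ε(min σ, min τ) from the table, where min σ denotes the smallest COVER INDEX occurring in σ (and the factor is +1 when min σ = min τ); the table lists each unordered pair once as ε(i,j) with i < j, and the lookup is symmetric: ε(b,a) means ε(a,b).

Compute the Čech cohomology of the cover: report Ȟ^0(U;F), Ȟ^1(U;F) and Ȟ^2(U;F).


nerve simplices:
  V12={p6} V13={p2} V14={p1} V15={p3} V23={p5} V45={p4}
C dims 5,6; δ0: rk 5, SNF 1^4·2
degree 0: 5−5−0 = 0 → Ȟ^0 ≅ 0
degree 1: 6−0−5 = 1 plus torsion [2] → Ȟ^1 ≅ Z ⊕ Z/2
degree 2: 0−0−0 = 0 → Ȟ^2 ≅ 0

Ȟ^0(U;F) ≅ 0,  Ȟ^1(U;F) ≅ Z ⊕ Z/2,  Ȟ^2(U;F) ≅ 0


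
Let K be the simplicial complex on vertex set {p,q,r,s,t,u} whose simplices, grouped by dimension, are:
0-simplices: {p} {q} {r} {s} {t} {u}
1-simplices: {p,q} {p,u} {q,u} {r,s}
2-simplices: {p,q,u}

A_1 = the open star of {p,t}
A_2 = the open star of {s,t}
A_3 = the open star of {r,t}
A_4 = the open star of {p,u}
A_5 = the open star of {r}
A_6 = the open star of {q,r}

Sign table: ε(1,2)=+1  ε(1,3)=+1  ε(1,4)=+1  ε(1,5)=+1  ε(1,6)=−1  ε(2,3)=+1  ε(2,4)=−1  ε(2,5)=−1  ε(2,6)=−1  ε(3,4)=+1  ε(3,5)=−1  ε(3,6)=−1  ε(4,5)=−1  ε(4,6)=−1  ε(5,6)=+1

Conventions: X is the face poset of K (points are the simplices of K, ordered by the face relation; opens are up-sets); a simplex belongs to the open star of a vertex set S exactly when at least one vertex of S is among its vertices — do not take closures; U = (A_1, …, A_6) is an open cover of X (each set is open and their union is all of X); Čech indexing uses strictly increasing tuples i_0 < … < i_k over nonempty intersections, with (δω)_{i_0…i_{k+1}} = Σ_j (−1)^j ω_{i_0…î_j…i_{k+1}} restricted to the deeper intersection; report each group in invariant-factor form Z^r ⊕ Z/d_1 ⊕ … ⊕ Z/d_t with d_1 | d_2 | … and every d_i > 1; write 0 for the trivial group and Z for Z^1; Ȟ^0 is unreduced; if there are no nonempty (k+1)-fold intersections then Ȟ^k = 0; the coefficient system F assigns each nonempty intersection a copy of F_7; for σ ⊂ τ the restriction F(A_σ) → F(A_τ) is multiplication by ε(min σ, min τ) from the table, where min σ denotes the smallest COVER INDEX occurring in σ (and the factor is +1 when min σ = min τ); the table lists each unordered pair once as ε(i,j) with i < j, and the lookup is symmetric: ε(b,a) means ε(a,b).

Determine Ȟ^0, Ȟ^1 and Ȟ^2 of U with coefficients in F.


nerve simplices:
  A1={{p},{t},{p,q},{p,u},{p,q,u}} A2={{s},{t},{r,s}} A3={{r},{t},{r,s}} A4={{p},{u},{p,q},{p,u},{q,u},{p,q,u}} A5={{r},{r,s}} A6={{q},{r},{p,q},{q,u},{r,s},{p,q,u}}
  A12={{t}} A13={{t}} A14={{p},{p,q},{p,u},{p,q,u}} A16={{p,q},{p,q,u}} A23={{t},{r,s}} A25={{r,s}} A26={{r,s}} A35={{r},{r,s}} A36={{r},{r,s}} A46={{p,q},{q,u},{p,q,u}} A56={{r},{r,s}}
  A123={{t}} A146={{p,q},{p,q,u}} A235={{r,s}} A236={{r,s}} A256={{r,s}} A356={{r},{r,s}}
  A2356={{r,s}}
C dims 6,11,6,1; δ0: rk_F7 5; δ1: rk_F7 5; δ2: rk_F7 1
degree 0: 6−5−0 = 1 → Ȟ^0 ≅ Z/7
degree 1: 11−5−5 = 1 → Ȟ^1 ≅ Z/7
degree 2: 6−1−5 = 0 → Ȟ^2 ≅ 0

Ȟ^0(U;F) ≅ Z/7, Ȟ^1(U;F) ≅ Z/7 and Ȟ^2(U;F) ≅ 0


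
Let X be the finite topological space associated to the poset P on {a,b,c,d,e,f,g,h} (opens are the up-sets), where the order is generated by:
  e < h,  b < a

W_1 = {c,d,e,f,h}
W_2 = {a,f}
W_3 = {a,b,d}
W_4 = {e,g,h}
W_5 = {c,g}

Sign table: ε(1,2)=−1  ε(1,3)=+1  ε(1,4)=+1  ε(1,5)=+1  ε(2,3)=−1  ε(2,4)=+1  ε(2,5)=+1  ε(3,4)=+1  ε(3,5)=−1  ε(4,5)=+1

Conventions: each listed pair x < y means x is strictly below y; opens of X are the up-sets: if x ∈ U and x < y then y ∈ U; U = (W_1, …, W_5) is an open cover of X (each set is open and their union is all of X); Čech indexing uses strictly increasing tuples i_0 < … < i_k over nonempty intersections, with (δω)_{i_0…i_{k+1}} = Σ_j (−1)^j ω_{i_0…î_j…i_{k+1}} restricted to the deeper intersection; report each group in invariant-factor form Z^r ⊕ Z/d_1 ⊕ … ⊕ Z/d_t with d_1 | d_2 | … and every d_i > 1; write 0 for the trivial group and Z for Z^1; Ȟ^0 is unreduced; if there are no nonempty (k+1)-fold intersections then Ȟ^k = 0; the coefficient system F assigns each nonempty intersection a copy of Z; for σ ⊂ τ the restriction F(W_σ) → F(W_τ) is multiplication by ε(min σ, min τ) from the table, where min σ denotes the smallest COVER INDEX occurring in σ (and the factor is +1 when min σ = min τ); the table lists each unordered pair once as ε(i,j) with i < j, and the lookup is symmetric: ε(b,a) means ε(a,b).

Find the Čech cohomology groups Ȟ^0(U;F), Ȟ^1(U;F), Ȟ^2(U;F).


cover nerve:
  W12={f} W13={d} W14={e,h} W15={c} W23={a} W45={g}
C dims 5,6; δ0: rk 4, SNF 1^4
Ȟ^0: (5−4)−0=1 ⇒ Z
Ȟ^1: (6−0)−4=2 ⇒ Z^2
Ȟ^2: (0−0)−0=0 ⇒ 0

Ȟ^0 = Z, Ȟ^1 = Z^2, Ȟ^2 = 0


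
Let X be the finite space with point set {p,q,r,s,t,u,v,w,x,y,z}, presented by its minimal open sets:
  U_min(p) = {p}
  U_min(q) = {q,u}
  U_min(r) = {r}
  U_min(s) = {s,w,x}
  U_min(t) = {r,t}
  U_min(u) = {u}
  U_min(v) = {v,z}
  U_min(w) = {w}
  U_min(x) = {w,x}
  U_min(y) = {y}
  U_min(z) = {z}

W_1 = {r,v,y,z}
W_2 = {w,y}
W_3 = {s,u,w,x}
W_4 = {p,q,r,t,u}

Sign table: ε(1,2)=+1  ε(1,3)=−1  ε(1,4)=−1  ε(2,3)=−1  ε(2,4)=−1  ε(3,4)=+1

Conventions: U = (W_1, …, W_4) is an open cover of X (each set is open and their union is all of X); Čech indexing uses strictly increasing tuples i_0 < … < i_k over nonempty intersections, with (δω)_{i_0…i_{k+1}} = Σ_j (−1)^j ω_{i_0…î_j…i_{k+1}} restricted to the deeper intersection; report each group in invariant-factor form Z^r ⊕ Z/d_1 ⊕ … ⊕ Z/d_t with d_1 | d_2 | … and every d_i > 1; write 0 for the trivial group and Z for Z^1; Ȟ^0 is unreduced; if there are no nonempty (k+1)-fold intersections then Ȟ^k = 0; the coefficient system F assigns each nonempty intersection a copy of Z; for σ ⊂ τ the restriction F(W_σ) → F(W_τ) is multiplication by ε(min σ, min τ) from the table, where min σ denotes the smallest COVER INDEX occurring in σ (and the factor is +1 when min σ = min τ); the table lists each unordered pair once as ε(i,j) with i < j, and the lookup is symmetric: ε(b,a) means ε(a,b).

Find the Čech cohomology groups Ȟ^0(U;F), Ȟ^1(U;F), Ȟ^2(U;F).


nerve simplices:
  W12={y} W14={r} W23={w} W34={u}
C dims 4,4; δ0: rk 3, SNF 1^3
degree 0: 4−3−0 = 1 → Ȟ^0 ≅ Z
degree 1: 4−0−3 = 1 → Ȟ^1 ≅ Z
degree 2: 0−0−0 = 0 → Ȟ^2 ≅ 0

Ȟ^0(U;F) ≅ Z, Ȟ^1(U;F) ≅ Z, Ȟ^2(U;F) ≅ 0


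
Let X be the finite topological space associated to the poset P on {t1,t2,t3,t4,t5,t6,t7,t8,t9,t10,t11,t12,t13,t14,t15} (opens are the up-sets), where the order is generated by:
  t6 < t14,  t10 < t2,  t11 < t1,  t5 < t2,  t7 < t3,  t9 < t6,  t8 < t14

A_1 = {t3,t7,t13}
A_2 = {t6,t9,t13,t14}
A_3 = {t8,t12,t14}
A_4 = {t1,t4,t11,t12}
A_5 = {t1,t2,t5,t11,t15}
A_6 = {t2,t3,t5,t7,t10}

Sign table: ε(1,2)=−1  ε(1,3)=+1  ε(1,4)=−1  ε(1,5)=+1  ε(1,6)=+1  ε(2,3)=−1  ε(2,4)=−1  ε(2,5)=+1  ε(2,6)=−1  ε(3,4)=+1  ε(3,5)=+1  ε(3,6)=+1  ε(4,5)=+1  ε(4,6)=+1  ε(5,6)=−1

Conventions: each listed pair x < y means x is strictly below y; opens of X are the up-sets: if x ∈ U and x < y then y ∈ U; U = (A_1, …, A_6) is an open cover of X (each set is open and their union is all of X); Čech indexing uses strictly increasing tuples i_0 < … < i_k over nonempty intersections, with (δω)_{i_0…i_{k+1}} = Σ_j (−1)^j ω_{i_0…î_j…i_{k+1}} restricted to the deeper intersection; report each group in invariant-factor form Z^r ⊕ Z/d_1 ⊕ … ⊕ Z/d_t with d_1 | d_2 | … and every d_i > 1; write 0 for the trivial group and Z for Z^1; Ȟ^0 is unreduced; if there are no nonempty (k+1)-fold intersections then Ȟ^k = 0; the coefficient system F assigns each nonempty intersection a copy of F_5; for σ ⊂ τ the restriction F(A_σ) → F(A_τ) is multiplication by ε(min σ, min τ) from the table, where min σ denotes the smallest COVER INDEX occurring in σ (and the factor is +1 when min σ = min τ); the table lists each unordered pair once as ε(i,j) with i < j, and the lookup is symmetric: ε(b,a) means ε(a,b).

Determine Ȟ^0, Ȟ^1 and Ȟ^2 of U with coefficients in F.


nerve of the cover:
  A12={t13} A16={t3,t7} A23={t14} A34={t12} A45={t1,t11} A56={t2,t5}
C dims 6,6; δ0: rk_F5 6
Ȟ^0 = (6 − 6) − 0 = 0, so Ȟ^0 ≅ 0
Ȟ^1 = (6 − 0) − 6 = 0, so Ȟ^1 ≅ 0
Ȟ^2 = (0 − 0) − 0 = 0, so Ȟ^2 ≅ 0

Ȟ^0 ≅ 0, Ȟ^1 ≅ 0, Ȟ^2 ≅ 0


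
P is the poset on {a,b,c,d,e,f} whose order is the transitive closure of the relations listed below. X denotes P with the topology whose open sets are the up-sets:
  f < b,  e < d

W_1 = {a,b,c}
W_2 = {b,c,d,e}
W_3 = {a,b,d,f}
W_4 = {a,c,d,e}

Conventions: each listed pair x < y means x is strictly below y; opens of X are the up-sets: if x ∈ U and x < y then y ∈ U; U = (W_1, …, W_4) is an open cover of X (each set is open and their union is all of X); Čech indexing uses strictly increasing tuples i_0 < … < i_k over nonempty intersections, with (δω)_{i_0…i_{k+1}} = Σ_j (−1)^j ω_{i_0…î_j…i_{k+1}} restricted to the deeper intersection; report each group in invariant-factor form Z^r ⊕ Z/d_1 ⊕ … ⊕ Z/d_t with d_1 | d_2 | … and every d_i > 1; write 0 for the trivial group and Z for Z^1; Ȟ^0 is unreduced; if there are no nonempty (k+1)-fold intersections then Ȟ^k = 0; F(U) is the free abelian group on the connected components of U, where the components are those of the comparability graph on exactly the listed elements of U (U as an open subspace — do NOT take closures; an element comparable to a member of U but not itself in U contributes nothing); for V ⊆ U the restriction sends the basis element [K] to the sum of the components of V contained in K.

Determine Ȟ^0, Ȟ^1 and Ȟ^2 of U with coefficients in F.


nonempty overlaps:
  W12={b,c} W13={a,b} W14={a,c} W23={b,d} W24={c,d,e} W34={a,d}
  W123={b} W124={c} W134={a} W234={d}
components per intersection:
  W1: {a} {b} {c}
  W2: {b} {c} {d,e}
  W3: {a} {b,f} {d}
  W4: {a} {c} {d,e}
  W12: {b} {c}
  W13: {a} {b}
  W14: {a} {c}
  W23: {b} {d}
  W24: {c} {d,e}
  W34: {a} {d}
  W123: {b}
  W124: {c}
  W134: {a}
  W234: {d}
C dims 12,12,4; δ0: rk 8, SNF 1^8; δ1: rk 4, SNF 1^4
degree 0: 12−8−0 = 4 → Ȟ^0 ≅ Z^4
degree 1: 12−4−8 = 0 → Ȟ^1 ≅ 0
degree 2: 4−0−4 = 0 → Ȟ^2 ≅ 0

Ȟ^0 = Z^4; Ȟ^1 = 0; Ȟ^2 = 0


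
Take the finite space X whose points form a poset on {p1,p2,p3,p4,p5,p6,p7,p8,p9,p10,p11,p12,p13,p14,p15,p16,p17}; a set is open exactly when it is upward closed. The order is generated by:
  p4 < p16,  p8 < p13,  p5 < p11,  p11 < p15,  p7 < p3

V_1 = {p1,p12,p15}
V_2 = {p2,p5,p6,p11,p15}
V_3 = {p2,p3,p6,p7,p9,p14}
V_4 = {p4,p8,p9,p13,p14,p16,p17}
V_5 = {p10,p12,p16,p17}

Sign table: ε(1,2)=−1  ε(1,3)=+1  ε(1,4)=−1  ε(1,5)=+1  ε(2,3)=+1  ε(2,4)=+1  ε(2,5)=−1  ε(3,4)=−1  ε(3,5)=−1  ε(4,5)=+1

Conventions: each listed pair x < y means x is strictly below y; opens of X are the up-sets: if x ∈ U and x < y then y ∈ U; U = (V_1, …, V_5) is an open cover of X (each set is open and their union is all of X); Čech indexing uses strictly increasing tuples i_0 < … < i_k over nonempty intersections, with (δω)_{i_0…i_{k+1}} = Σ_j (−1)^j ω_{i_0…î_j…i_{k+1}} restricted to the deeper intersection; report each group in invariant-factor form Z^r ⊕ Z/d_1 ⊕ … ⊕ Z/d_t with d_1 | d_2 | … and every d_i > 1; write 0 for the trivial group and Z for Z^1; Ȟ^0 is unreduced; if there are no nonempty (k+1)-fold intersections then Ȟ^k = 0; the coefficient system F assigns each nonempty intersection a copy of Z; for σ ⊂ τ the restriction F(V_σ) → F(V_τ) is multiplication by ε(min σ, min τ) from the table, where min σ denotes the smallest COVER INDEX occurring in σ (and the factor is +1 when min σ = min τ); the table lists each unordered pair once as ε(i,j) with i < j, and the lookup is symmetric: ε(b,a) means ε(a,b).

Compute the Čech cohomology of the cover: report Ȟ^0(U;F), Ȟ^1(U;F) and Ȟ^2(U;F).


cover nerve:
  V12={p15} V15={p12} V23={p2,p6} V34={p9,p14} V45={p16,p17}
C dims 5,5; δ0: rk 4, SNF 1^4
Ȟ^0: (5−4)−0=1 ⇒ Z
Ȟ^1: (5−0)−4=1 ⇒ Z
Ȟ^2: (0−0)−0=0 ⇒ 0

Ȟ^0 ≅ Z,  Ȟ^1 ≅ Z,  Ȟ^2 ≅ 0


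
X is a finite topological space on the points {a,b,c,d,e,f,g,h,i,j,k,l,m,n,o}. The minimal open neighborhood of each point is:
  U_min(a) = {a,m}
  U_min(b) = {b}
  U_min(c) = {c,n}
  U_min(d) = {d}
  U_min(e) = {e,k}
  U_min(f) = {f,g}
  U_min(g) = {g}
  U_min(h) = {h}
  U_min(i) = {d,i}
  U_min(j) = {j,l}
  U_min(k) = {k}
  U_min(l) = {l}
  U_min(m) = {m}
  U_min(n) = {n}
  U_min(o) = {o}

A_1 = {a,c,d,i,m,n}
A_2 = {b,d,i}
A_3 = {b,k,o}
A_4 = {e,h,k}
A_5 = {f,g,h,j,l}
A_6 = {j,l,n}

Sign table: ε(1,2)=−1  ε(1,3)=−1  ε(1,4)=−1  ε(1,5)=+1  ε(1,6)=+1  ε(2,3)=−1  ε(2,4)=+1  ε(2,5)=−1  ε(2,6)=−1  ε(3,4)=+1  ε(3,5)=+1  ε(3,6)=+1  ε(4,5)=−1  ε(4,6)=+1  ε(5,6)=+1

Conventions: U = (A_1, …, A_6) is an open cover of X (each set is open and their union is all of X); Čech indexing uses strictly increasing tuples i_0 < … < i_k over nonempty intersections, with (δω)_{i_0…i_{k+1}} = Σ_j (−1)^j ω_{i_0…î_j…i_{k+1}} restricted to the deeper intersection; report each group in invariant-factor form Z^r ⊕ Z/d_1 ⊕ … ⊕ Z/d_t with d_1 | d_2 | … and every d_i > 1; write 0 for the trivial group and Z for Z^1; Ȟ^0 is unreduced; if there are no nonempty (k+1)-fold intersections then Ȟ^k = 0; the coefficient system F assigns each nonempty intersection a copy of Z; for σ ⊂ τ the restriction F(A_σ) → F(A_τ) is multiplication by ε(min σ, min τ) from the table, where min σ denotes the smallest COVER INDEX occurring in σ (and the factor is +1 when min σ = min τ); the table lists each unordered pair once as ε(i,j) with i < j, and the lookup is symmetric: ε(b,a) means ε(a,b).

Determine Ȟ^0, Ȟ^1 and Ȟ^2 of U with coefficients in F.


Ȟ^0 ≅ 0, Ȟ^1 ≅ Z/2 and Ȟ^2 ≅ 0

cover nerve:
  A12={d,i} A16={n} A23={b} A34={k} A45={h} A56={j,l}
C dims 6,6; δ0: rk 6, SNF 1^5·2
Ȟ^0: (6−6)−0=0 ⇒ 0
Ȟ^1: (6−0)−6=0 plus torsion [2] ⇒ Z/2
Ȟ^2: (0−0)−0=0 ⇒ 0


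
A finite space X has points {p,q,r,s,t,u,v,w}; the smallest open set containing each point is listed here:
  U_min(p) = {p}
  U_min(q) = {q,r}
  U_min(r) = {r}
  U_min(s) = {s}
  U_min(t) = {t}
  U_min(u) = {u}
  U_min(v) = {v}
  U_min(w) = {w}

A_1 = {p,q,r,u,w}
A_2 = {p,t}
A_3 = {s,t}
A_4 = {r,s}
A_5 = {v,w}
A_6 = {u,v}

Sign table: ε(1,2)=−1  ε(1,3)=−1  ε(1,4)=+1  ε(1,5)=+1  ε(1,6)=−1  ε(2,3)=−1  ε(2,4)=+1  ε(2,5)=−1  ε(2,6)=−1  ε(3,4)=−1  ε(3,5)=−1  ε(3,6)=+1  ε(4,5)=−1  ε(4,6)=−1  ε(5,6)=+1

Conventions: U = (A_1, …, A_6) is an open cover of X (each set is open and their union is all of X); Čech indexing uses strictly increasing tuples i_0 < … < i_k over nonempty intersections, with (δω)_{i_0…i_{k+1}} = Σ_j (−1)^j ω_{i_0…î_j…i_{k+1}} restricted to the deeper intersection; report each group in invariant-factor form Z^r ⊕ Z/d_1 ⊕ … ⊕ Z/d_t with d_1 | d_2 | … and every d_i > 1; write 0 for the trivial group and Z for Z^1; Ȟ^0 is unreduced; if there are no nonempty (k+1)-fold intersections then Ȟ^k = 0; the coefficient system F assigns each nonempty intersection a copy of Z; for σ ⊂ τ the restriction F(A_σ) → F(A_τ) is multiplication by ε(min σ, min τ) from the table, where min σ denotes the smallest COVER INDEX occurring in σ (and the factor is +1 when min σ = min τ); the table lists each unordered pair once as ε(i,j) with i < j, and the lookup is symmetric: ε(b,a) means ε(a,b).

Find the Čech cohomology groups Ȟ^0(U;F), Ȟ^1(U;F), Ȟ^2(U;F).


nerve simplices:
  A12={p} A14={r} A15={w} A16={u} A23={t} A34={s} A56={v}
C dims 6,7; δ0: rk 6, SNF 1^5·2
degree 0: 6−6−0 = 0 → Ȟ^0 ≅ 0
degree 1: 7−0−6 = 1 plus torsion [2] → Ȟ^1 ≅ Z ⊕ Z/2
degree 2: 0−0−0 = 0 → Ȟ^2 ≅ 0

Ȟ^0(U;F) ≅ 0, Ȟ^1(U;F) ≅ Z ⊕ Z/2 and Ȟ^2(U;F) ≅ 0
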